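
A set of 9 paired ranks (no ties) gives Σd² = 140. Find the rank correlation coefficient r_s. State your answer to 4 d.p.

ρ = 1 − 6Σd² / [n(n²−1)] = 1 − 6×140 / (9×80)
  = 1 − 840/720 = 1 − 1.16667 ≈ -0.1667

-0.1667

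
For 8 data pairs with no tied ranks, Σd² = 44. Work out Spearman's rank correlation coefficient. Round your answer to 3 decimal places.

ρ = 1 − 6Σd² / [n(n²−1)] = 1 − 6×44 / (8×63)
  = 1 − 264/504 = 1 − 0.5238 ≈ 0.476

0.476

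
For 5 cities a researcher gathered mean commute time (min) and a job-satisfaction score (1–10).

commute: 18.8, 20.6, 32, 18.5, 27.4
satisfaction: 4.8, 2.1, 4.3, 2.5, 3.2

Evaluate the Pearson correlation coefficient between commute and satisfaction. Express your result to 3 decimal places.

n = 5, Σx = 117.3, Σy = 16.9, Σx² = 2894.81, Σy² = 62.43, Σxy = 405.03
nΣxy − ΣxΣy = 2025.15 − 1982.37 = 42.78
nΣx² − (Σx)² = 14474.05 − 13759.29 = 714.76; nΣy² − (Σy)² = 312.15 − 285.61 = 26.54
r = 42.78 / √(714.76 × 26.54) = 42.78 / 137.7306 ≈ 0.311

0.311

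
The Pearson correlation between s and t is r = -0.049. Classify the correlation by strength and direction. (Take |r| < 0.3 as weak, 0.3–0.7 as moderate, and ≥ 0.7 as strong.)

weak negative

r = -0.049 < 0 so the relationship is negative.
|r| = 0.049, which falls in the weak range.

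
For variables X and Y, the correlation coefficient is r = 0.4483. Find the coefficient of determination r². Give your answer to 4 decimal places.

0.2010

r² = (0.4483)² = 0.2010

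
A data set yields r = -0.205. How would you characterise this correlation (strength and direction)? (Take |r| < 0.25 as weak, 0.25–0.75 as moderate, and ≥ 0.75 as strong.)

r = -0.205 < 0 so the relationship is negative.
|r| = 0.205, which falls in the weak range.

weak negative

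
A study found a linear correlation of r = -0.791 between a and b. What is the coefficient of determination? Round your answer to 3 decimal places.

0.626

r² = (-0.791)² = 0.626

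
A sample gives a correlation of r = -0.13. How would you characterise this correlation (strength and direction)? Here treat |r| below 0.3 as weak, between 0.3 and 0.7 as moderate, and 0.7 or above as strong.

r = -0.13 < 0 so the relationship is negative.
|r| = 0.13, which falls in the weak range.

weak negative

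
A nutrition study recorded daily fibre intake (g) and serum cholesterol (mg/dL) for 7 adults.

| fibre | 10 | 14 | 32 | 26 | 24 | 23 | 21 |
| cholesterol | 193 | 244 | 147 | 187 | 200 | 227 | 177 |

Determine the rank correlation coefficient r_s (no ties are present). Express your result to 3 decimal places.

-0.500

Rank fibre: 1, 2, 7, 6, 5, 4, 3
Rank cholesterol: 4, 7, 1, 3, 5, 6, 2
d = rank(fibre) − rank(cholesterol): -3, -5, 6, 3, 0, -2, 1; Σd² = 84
ρ = 1 − 6Σd² / [n(n²−1)] = 1 − 6×84 / (7×48) = 1 − 504/336 ≈ -0.500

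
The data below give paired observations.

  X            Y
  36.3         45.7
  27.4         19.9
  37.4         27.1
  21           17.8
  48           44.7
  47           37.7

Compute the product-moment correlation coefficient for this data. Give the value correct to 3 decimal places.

0.811

n = 6, ΣX = 217.1, ΣY = 192.9, ΣX² = 8421.21, ΣY² = 6955.13, ΣXY = 7509.01
nΣXY − ΣXΣY = 45054.06 − 41878.59 = 3175.47
nΣX² − (ΣX)² = 50527.26 − 47132.41 = 3394.85; nΣY² − (ΣY)² = 41730.78 − 37210.41 = 4520.37
r = 3175.47 / √(3394.85 × 4520.37) = 3175.47 / 3917.3943 ≈ 0.811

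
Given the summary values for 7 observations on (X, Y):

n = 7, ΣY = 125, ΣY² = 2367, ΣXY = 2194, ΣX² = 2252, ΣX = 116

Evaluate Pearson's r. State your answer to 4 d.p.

0.5813

r = (nΣXY − ΣXΣY) / √[(nΣX² − (ΣX)²)(nΣY² − (ΣY)²)]
Numerator: 7×2194 − 116×125 = 858
Denominator: √[(15764 − 13456)(16569 − 15625)] = √[2308 × 944] = 1476.0596
r = 858 / 1476.0596 ≈ 0.5813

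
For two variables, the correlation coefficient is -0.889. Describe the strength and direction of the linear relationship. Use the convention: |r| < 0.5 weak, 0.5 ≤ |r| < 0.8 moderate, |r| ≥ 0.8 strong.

strong negative

r = -0.889 < 0 so the relationship is negative.
|r| = 0.889, which falls in the strong range.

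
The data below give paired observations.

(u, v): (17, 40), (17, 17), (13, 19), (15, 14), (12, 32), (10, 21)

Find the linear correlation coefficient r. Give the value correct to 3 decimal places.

n = 6, Σu = 84, Σv = 143, Σu² = 1216, Σv² = 3911, Σuv = 2020
nΣuv − ΣuΣv = 12120 − 12012 = 108
nΣu² − (Σu)² = 7296 − 7056 = 240; nΣv² − (Σv)² = 23466 − 20449 = 3017
r = 108 / √(240 × 3017) = 108 / 850.9289 ≈ 0.127

0.127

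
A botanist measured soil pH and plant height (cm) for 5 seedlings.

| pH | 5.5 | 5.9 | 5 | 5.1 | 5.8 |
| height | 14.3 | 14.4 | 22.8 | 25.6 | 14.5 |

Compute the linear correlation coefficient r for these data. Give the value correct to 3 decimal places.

-0.892

n = 5, Σx = 27.3, Σy = 91.6, Σx² = 149.71, Σy² = 1797.3, Σxy = 492.27
nΣxy − ΣxΣy = 2461.35 − 2500.68 = -39.33
nΣx² − (Σx)² = 748.55 − 745.29 = 3.26; nΣy² − (Σy)² = 8986.5 − 8390.56 = 595.94
r = -39.33 / √(3.26 × 595.94) = -39.33 / 44.0768 ≈ -0.892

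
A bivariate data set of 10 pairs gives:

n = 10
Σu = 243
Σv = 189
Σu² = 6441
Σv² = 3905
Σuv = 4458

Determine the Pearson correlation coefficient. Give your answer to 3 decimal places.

r = (nΣuv − ΣuΣv) / √[(nΣu² − (Σu)²)(nΣv² − (Σv)²)]
Numerator: 10×4458 − 243×189 = -1347
Denominator: √[(64410 − 59049)(39050 − 35721)] = √[5361 × 3329] = 4224.5436
r = -1347 / 4224.5436 ≈ -0.319

-0.319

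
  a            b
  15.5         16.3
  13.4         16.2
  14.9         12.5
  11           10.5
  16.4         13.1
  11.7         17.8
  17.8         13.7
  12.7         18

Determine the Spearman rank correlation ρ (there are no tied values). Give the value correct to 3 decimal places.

Rank a: 6, 4, 5, 1, 7, 2, 8, 3
Rank b: 6, 5, 2, 1, 3, 7, 4, 8
d = rank(a) − rank(b): 0, -1, 3, 0, 4, -5, 4, -5; Σd² = 92
ρ = 1 − 6Σd² / [n(n²−1)] = 1 − 6×92 / (8×63) = 1 − 552/504 ≈ -0.095

-0.095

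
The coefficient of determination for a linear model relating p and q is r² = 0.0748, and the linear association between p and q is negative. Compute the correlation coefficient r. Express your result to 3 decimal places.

|r| = √0.0748 = 0.273
The association is negative, so r = −0.273.

-0.273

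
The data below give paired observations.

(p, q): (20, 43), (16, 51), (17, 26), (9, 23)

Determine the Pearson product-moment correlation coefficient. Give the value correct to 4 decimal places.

n = 4, Σp = 62, Σq = 143, Σp² = 1026, Σq² = 5655, Σpq = 2325
nΣpq − ΣpΣq = 9300 − 8866 = 434
nΣp² − (Σp)² = 4104 − 3844 = 260; nΣq² − (Σq)² = 22620 − 20449 = 2171
r = 434 / √(260 × 2171) = 434 / 751.3055 ≈ 0.5777

0.5777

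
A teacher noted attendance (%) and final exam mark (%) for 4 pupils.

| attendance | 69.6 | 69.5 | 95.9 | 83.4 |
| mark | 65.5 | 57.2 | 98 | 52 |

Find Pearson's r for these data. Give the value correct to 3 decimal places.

n = 4, Σx = 318.4, Σy = 272.7, Σx² = 25826.78, Σy² = 19870.09, Σxy = 22269.2
nΣxy − ΣxΣy = 89076.8 − 86827.68 = 2249.12
nΣx² − (Σx)² = 103307.12 − 101378.56 = 1928.56; nΣy² − (Σy)² = 79480.36 − 74365.29 = 5115.07
r = 2249.12 / √(1928.56 × 5115.07) = 2249.12 / 3140.8151 ≈ 0.716

0.716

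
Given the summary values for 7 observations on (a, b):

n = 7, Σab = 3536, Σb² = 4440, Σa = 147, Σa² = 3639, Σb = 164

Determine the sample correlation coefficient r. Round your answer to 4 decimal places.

0.1602

r = (nΣab − ΣaΣb) / √[(nΣa² − (Σa)²)(nΣb² − (Σb)²)]
Numerator: 7×3536 − 147×164 = 644
Denominator: √[(25473 − 21609)(31080 − 26896)] = √[3864 × 4184] = 4020.8178
r = 644 / 4020.8178 ≈ 0.1602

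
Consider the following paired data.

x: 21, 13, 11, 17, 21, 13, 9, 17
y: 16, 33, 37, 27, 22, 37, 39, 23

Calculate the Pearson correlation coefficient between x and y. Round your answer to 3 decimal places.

n = 8, Σx = 122, Σy = 234, Σx² = 2000, Σy² = 7346, Σxy = 3316
nΣxy − ΣxΣy = 26528 − 28548 = -2020
nΣx² − (Σx)² = 16000 − 14884 = 1116; nΣy² − (Σy)² = 58768 − 54756 = 4012
r = -2020 / √(1116 × 4012) = -2020 / 2115.9849 ≈ -0.955

-0.955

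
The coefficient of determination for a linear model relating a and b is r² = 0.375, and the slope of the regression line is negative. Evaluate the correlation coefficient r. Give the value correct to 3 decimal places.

-0.612

|r| = √0.375 = 0.612
The association is negative, so r = −0.612.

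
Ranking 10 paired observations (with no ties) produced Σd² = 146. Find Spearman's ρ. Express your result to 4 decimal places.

ρ = 1 − 6Σd² / [n(n²−1)] = 1 − 6×146 / (10×99)
  = 1 − 876/990 = 1 − 0.88485 ≈ 0.1152

0.1152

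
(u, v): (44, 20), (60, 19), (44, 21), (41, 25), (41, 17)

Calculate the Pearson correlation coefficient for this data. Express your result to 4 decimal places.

n = 5, Σu = 230, Σv = 102, Σu² = 10834, Σv² = 2116, Σuv = 4666
nΣuv − ΣuΣv = 23330 − 23460 = -130
nΣu² − (Σu)² = 54170 − 52900 = 1270; nΣv² − (Σv)² = 10580 − 10404 = 176
r = -130 / √(1270 × 176) = -130 / 472.7790 ≈ -0.2750

-0.2750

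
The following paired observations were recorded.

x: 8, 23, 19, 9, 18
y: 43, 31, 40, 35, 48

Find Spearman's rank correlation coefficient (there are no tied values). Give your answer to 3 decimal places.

-0.500

Rank x: 1, 5, 4, 2, 3
Rank y: 4, 1, 3, 2, 5
d = rank(x) − rank(y): -3, 4, 1, 0, -2; Σd² = 30
ρ = 1 − 6Σd² / [n(n²−1)] = 1 − 6×30 / (5×24) = 1 − 180/120 ≈ -0.500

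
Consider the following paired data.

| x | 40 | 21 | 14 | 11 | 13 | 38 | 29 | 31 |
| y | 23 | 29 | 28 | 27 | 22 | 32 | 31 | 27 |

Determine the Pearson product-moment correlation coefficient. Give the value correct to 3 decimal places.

0.224

n = 8, Σx = 197, Σy = 219, Σx² = 5773, Σy² = 6081, Σxy = 5456
nΣxy − ΣxΣy = 43648 − 43143 = 505
nΣx² − (Σx)² = 46184 − 38809 = 7375; nΣy² − (Σy)² = 48648 − 47961 = 687
r = 505 / √(7375 × 687) = 505 / 2250.9165 ≈ 0.224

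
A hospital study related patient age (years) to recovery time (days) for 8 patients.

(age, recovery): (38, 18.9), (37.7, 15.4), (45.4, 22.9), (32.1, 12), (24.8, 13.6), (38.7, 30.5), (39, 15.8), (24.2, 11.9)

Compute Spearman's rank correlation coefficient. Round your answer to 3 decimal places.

0.857

Rank age: 5, 4, 8, 3, 2, 6, 7, 1
Rank recovery: 6, 4, 7, 2, 3, 8, 5, 1
d = rank(age) − rank(recovery): -1, 0, 1, 1, -1, -2, 2, 0; Σd² = 12
ρ = 1 − 6Σd² / [n(n²−1)] = 1 − 6×12 / (8×63) = 1 − 72/504 ≈ 0.857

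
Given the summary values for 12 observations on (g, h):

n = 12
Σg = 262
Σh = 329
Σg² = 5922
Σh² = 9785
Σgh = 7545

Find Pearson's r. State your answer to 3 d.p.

r = (nΣgh − ΣgΣh) / √[(nΣg² − (Σg)²)(nΣh² − (Σh)²)]
Numerator: 12×7545 − 262×329 = 4342
Denominator: √[(71064 − 68644)(117420 − 108241)] = √[2420 × 9179] = 4713.0860
r = 4342 / 4713.0860 ≈ 0.921

0.921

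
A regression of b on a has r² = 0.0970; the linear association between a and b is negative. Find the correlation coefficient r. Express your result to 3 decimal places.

-0.311

|r| = √0.0970 = 0.311
The association is negative, so r = −0.311.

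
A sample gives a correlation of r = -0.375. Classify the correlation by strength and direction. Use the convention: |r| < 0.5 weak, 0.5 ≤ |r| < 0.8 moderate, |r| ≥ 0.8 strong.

r = -0.375 < 0 so the relationship is negative.
|r| = 0.375, which falls in the weak range.

weak negative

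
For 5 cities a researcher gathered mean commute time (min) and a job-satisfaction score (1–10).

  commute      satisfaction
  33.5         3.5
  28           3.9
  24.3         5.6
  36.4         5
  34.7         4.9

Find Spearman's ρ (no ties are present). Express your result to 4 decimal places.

-0.1000

Rank commute: 3, 2, 1, 5, 4
Rank satisfaction: 1, 2, 5, 4, 3
d = rank(commute) − rank(satisfaction): 2, 0, -4, 1, 1; Σd² = 22
ρ = 1 − 6Σd² / [n(n²−1)] = 1 − 6×22 / (5×24) = 1 − 132/120 ≈ -0.1000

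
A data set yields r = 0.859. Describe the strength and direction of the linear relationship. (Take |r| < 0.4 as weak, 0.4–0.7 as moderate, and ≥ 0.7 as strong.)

strong positive

r = 0.859 > 0 so the relationship is positive.
|r| = 0.859, which falls in the strong range.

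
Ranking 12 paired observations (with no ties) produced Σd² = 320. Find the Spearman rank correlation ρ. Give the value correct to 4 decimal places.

-0.1189

ρ = 1 − 6Σd² / [n(n²−1)] = 1 − 6×320 / (12×143)
  = 1 − 1920/1716 = 1 − 1.11888 ≈ -0.1189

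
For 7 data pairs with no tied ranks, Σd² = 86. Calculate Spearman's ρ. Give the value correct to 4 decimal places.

-0.5357

ρ = 1 − 6Σd² / [n(n²−1)] = 1 − 6×86 / (7×48)
  = 1 − 516/336 = 1 − 1.53571 ≈ -0.5357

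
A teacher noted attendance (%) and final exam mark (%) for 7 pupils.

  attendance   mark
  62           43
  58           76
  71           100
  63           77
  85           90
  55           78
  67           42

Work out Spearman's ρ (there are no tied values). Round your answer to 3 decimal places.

Rank attendance: 3, 2, 6, 4, 7, 1, 5
Rank mark: 2, 3, 7, 4, 6, 5, 1
d = rank(attendance) − rank(mark): 1, -1, -1, 0, 1, -4, 4; Σd² = 36
ρ = 1 − 6Σd² / [n(n²−1)] = 1 − 6×36 / (7×48) = 1 − 216/336 ≈ 0.357

0.357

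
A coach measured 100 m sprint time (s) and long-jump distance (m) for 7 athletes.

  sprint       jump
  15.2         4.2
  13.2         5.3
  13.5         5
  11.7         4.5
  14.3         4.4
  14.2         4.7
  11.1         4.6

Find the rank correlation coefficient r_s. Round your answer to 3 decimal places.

Rank sprint: 7, 3, 4, 2, 6, 5, 1
Rank jump: 1, 7, 6, 3, 2, 5, 4
d = rank(sprint) − rank(jump): 6, -4, -2, -1, 4, 0, -3; Σd² = 82
ρ = 1 − 6Σd² / [n(n²−1)] = 1 − 6×82 / (7×48) = 1 − 492/336 ≈ -0.464

-0.464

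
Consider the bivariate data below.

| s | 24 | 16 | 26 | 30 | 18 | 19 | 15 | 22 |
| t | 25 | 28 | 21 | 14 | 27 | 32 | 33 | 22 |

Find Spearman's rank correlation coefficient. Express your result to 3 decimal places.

Rank s: 6, 2, 7, 8, 3, 4, 1, 5
Rank t: 4, 6, 2, 1, 5, 7, 8, 3
d = rank(s) − rank(t): 2, -4, 5, 7, -2, -3, -7, 2; Σd² = 160
ρ = 1 − 6Σd² / [n(n²−1)] = 1 − 6×160 / (8×63) = 1 − 960/504 ≈ -0.905

-0.905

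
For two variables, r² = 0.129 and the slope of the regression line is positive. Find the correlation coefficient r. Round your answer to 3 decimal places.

0.359

|r| = √0.129 = 0.359
The association is positive, so r = 0.359.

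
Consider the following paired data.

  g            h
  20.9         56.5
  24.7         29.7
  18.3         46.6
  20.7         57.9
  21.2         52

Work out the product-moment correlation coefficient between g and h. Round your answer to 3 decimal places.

-0.644

n = 5, Σg = 105.8, Σh = 242.7, Σg² = 2259.72, Σh² = 12302.31, Σgh = 5068.15
nΣgh − ΣgΣh = 25340.75 − 25677.66 = -336.91
nΣg² − (Σg)² = 11298.6 − 11193.64 = 104.96; nΣh² − (Σh)² = 61511.55 − 58903.29 = 2608.26
r = -336.91 / √(104.96 × 2608.26) = -336.91 / 523.2236 ≈ -0.644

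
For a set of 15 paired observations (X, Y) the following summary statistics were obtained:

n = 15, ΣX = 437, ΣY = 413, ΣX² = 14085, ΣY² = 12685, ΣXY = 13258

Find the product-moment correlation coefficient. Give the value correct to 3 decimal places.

r = (nΣXY − ΣXΣY) / √[(nΣX² − (ΣX)²)(nΣY² − (ΣY)²)]
Numerator: 15×13258 − 437×413 = 18389
Denominator: √[(211275 − 190969)(190275 − 170569)] = √[20306 × 19706] = 20003.7505
r = 18389 / 20003.7505 ≈ 0.919

0.919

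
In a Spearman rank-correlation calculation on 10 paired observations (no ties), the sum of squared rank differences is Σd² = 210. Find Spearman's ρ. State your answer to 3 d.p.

ρ = 1 − 6Σd² / [n(n²−1)] = 1 − 6×210 / (10×99)
  = 1 − 1260/990 = 1 − 1.2727 ≈ -0.273

-0.273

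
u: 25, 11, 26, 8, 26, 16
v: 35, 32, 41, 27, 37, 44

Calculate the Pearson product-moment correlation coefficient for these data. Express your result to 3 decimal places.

n = 6, Σu = 112, Σv = 216, Σu² = 2418, Σv² = 7964, Σuv = 4175
nΣuv − ΣuΣv = 25050 − 24192 = 858
nΣu² − (Σu)² = 14508 − 12544 = 1964; nΣv² − (Σv)² = 47784 − 46656 = 1128
r = 858 / √(1964 × 1128) = 858 / 1488.4193 ≈ 0.576

0.576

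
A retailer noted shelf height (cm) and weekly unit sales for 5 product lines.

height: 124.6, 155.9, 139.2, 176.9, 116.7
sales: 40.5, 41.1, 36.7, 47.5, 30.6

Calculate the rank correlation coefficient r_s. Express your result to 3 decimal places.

0.900

Rank height: 2, 4, 3, 5, 1
Rank sales: 3, 4, 2, 5, 1
d = rank(height) − rank(sales): -1, 0, 1, 0, 0; Σd² = 2
ρ = 1 − 6Σd² / [n(n²−1)] = 1 − 6×2 / (5×24) = 1 − 12/120 ≈ 0.900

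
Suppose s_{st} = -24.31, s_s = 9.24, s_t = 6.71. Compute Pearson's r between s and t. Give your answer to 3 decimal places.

-0.392

r = Cov(s,t) / (s_s · s_t) = -24.31 / (9.24 × 6.71)
  = -24.31 / 62.0004 ≈ -0.392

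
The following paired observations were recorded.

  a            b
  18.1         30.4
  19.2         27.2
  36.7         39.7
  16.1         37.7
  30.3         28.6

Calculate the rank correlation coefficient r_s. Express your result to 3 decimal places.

Rank a: 2, 3, 5, 1, 4
Rank b: 3, 1, 5, 4, 2
d = rank(a) − rank(b): -1, 2, 0, -3, 2; Σd² = 18
ρ = 1 − 6Σd² / [n(n²−1)] = 1 − 6×18 / (5×24) = 1 − 108/120 ≈ 0.100

0.100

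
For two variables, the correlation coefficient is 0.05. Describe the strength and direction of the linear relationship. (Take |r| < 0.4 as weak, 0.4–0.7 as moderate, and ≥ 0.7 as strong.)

r = 0.05 > 0 so the relationship is positive.
|r| = 0.05, which falls in the weak range.

weak positive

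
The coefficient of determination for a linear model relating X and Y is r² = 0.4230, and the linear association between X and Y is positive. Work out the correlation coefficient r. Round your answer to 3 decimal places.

|r| = √0.4230 = 0.650
The association is positive, so r = 0.650.

0.650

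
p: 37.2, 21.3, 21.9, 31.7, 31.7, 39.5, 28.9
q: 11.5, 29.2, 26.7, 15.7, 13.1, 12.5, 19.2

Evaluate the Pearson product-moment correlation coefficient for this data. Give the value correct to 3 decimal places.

-0.948

n = 7, Σp = 212.2, Σq = 127.9, Σp² = 6722.38, Σq² = 2640.77, Σpq = 3596.08
nΣpq − ΣpΣq = 25172.56 − 27140.38 = -1967.82
nΣp² − (Σp)² = 47056.66 − 45028.84 = 2027.82; nΣq² − (Σq)² = 18485.39 − 16358.41 = 2126.98
r = -1967.82 / √(2027.82 × 2126.98) = -1967.82 / 2076.8083 ≈ -0.948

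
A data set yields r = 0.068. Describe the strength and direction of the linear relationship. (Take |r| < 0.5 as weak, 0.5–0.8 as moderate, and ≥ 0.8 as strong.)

r = 0.068 > 0 so the relationship is positive.
|r| = 0.068, which falls in the weak range.

weak positive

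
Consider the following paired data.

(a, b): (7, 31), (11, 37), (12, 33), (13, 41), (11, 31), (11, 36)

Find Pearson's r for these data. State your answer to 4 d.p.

0.6457

n = 6, Σa = 65, Σb = 209, Σa² = 725, Σb² = 7357, Σab = 2290
nΣab − ΣaΣb = 13740 − 13585 = 155
nΣa² − (Σa)² = 4350 − 4225 = 125; nΣb² − (Σb)² = 44142 − 43681 = 461
r = 155 / √(125 × 461) = 155 / 240.0521 ≈ 0.6457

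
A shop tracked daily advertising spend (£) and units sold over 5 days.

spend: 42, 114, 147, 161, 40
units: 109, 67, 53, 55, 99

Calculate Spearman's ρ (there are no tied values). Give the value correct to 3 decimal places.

-0.800

Rank spend: 2, 3, 4, 5, 1
Rank units: 5, 3, 1, 2, 4
d = rank(spend) − rank(units): -3, 0, 3, 3, -3; Σd² = 36
ρ = 1 − 6Σd² / [n(n²−1)] = 1 − 6×36 / (5×24) = 1 − 216/120 ≈ -0.800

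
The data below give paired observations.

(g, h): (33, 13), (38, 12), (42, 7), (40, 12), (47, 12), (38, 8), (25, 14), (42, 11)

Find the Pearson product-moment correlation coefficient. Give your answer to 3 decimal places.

n = 8, Σg = 305, Σh = 89, Σg² = 11939, Σh² = 1031, Σgh = 3339
nΣgh − ΣgΣh = 26712 − 27145 = -433
nΣg² − (Σg)² = 95512 − 93025 = 2487; nΣh² − (Σh)² = 8248 − 7921 = 327
r = -433 / √(2487 × 327) = -433 / 901.8032 ≈ -0.480

-0.480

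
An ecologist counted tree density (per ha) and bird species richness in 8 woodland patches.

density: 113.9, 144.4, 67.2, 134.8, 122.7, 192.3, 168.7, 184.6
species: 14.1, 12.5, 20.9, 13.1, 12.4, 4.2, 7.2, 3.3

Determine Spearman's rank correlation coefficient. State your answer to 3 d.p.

-0.905

Rank density: 2, 5, 1, 4, 3, 8, 6, 7
Rank species: 7, 5, 8, 6, 4, 2, 3, 1
d = rank(density) − rank(species): -5, 0, -7, -2, -1, 6, 3, 6; Σd² = 160
ρ = 1 − 6Σd² / [n(n²−1)] = 1 − 6×160 / (8×63) = 1 − 960/504 ≈ -0.905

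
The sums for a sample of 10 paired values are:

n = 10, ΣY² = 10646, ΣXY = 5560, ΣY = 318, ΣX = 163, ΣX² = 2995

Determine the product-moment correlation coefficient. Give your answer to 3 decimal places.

r = (nΣXY − ΣXΣY) / √[(nΣX² − (ΣX)²)(nΣY² − (ΣY)²)]
Numerator: 10×5560 − 163×318 = 3766
Denominator: √[(29950 − 26569)(106460 − 101124)] = √[3381 × 5336] = 4247.4717
r = 3766 / 4247.4717 ≈ 0.887

0.887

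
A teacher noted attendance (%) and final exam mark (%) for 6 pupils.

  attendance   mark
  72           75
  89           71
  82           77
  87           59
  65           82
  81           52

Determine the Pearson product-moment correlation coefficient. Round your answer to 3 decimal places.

-0.558

n = 6, Σx = 476, Σy = 416, Σx² = 38184, Σy² = 29504, Σxy = 32708
nΣxy − ΣxΣy = 196248 − 198016 = -1768
nΣx² − (Σx)² = 229104 − 226576 = 2528; nΣy² − (Σy)² = 177024 − 173056 = 3968
r = -1768 / √(2528 × 3968) = -1768 / 3167.1918 ≈ -0.558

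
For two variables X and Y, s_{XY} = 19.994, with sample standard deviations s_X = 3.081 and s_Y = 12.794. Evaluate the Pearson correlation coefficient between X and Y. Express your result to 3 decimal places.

r = Cov(X,Y) / (s_X · s_Y) = 19.994 / (3.081 × 12.794)
  = 19.994 / 39.4183 ≈ 0.507

0.507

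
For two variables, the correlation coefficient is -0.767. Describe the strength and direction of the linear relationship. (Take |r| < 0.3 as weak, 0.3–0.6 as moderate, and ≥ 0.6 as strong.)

r = -0.767 < 0 so the relationship is negative.
|r| = 0.767, which falls in the strong range.

strong negative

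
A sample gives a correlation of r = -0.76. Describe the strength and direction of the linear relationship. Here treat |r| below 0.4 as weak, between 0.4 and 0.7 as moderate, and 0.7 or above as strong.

r = -0.76 < 0 so the relationship is negative.
|r| = 0.76, which falls in the strong range.

strong negative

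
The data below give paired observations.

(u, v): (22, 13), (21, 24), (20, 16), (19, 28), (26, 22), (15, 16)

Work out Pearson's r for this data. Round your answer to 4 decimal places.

n = 6, Σu = 123, Σv = 119, Σu² = 2587, Σv² = 2525, Σuv = 2454
nΣuv − ΣuΣv = 14724 − 14637 = 87
nΣu² − (Σu)² = 15522 − 15129 = 393; nΣv² − (Σv)² = 15150 − 14161 = 989
r = 87 / √(393 × 989) = 87 / 623.4397 ≈ 0.1395

0.1395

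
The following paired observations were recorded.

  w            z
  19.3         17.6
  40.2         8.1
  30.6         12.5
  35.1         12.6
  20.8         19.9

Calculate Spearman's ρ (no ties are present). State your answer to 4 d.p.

Rank w: 1, 5, 3, 4, 2
Rank z: 4, 1, 2, 3, 5
d = rank(w) − rank(z): -3, 4, 1, 1, -3; Σd² = 36
ρ = 1 − 6Σd² / [n(n²−1)] = 1 − 6×36 / (5×24) = 1 − 216/120 ≈ -0.8000

-0.8000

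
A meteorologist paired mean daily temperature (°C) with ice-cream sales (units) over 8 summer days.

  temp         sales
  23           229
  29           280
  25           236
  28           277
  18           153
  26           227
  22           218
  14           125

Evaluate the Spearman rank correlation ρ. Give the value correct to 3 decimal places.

0.929

Rank temp: 4, 8, 5, 7, 2, 6, 3, 1
Rank sales: 5, 8, 6, 7, 2, 4, 3, 1
d = rank(temp) − rank(sales): -1, 0, -1, 0, 0, 2, 0, 0; Σd² = 6
ρ = 1 − 6Σd² / [n(n²−1)] = 1 − 6×6 / (8×63) = 1 − 36/504 ≈ 0.929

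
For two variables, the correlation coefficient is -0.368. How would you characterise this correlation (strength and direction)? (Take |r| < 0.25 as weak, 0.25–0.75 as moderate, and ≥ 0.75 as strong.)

r = -0.368 < 0 so the relationship is negative.
|r| = 0.368, which falls in the moderate range.

moderate negative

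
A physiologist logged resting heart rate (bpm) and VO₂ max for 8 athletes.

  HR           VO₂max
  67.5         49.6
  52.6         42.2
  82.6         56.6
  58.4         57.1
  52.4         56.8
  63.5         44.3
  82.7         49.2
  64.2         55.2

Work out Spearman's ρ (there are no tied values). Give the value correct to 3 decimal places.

Rank HR: 6, 2, 7, 3, 1, 4, 8, 5
Rank VO₂max: 4, 1, 6, 8, 7, 2, 3, 5
d = rank(HR) − rank(VO₂max): 2, 1, 1, -5, -6, 2, 5, 0; Σd² = 96
ρ = 1 − 6Σd² / [n(n²−1)] = 1 − 6×96 / (8×63) = 1 − 576/504 ≈ -0.143

-0.143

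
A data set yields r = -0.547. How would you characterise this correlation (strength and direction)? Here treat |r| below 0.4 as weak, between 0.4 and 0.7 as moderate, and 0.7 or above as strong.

moderate negative

r = -0.547 < 0 so the relationship is negative.
|r| = 0.547, which falls in the moderate range.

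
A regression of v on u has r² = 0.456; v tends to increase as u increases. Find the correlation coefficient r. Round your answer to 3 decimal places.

|r| = √0.456 = 0.675
The association is positive, so r = 0.675.

0.675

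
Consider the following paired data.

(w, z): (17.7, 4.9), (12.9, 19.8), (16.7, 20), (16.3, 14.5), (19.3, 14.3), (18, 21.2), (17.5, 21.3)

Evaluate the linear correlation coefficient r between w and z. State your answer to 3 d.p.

n = 7, Σw = 118.4, Σz = 116, Σw² = 2027.02, Σz² = 2133.92, Σwz = 1942.84
nΣwz − ΣwΣz = 13599.88 − 13734.4 = -134.52
nΣw² − (Σw)² = 14189.14 − 14018.56 = 170.58; nΣz² − (Σz)² = 14937.44 − 13456 = 1481.44
r = -134.52 / √(170.58 × 1481.44) = -134.52 / 502.6968 ≈ -0.268

-0.268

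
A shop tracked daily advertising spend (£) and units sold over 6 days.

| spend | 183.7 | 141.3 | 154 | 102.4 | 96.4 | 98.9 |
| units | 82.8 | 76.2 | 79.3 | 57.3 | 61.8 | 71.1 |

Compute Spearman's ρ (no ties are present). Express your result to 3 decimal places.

0.829

Rank spend: 6, 4, 5, 3, 1, 2
Rank units: 6, 4, 5, 1, 2, 3
d = rank(spend) − rank(units): 0, 0, 0, 2, -1, -1; Σd² = 6
ρ = 1 − 6Σd² / [n(n²−1)] = 1 − 6×6 / (6×35) = 1 − 36/210 ≈ 0.829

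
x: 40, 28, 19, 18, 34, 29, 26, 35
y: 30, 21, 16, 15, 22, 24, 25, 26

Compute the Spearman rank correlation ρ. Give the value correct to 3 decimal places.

0.833

Rank x: 8, 4, 2, 1, 6, 5, 3, 7
Rank y: 8, 3, 2, 1, 4, 5, 6, 7
d = rank(x) − rank(y): 0, 1, 0, 0, 2, 0, -3, 0; Σd² = 14
ρ = 1 − 6Σd² / [n(n²−1)] = 1 − 6×14 / (8×63) = 1 − 84/504 ≈ 0.833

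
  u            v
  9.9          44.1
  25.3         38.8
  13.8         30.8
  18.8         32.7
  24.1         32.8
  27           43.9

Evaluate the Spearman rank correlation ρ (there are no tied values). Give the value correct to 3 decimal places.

Rank u: 1, 5, 2, 3, 4, 6
Rank v: 6, 4, 1, 2, 3, 5
d = rank(u) − rank(v): -5, 1, 1, 1, 1, 1; Σd² = 30
ρ = 1 − 6Σd² / [n(n²−1)] = 1 − 6×30 / (6×35) = 1 − 180/210 ≈ 0.143

0.143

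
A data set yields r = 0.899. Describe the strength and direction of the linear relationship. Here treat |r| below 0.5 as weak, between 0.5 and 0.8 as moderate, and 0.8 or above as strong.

strong positive

r = 0.899 > 0 so the relationship is positive.
|r| = 0.899, which falls in the strong range.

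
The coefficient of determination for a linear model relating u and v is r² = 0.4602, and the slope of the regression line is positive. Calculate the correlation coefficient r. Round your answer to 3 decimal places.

|r| = √0.4602 = 0.678
The association is positive, so r = 0.678.

0.678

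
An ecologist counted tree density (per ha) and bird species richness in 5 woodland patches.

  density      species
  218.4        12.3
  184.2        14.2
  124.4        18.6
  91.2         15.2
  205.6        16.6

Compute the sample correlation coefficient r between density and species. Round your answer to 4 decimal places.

-0.4887

n = 5, Σx = 823.8, Σy = 76.9, Σx² = 147692.36, Σy² = 1205.49, Σxy = 12415
nΣxy − ΣxΣy = 62075 − 63350.22 = -1275.22
nΣx² − (Σx)² = 738461.8 − 678646.44 = 59815.36; nΣy² − (Σy)² = 6027.45 − 5913.61 = 113.84
r = -1275.22 / √(59815.36 × 113.84) = -1275.22 / 2609.4790 ≈ -0.4887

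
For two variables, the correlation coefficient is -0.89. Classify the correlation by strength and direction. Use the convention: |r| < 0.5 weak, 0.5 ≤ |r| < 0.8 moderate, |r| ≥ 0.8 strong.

r = -0.89 < 0 so the relationship is negative.
|r| = 0.89, which falls in the strong range.

strong negative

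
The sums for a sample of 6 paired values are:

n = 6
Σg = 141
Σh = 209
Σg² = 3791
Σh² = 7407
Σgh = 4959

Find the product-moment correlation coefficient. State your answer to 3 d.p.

0.193

r = (nΣgh − ΣgΣh) / √[(nΣg² − (Σg)²)(nΣh² − (Σh)²)]
Numerator: 6×4959 − 141×209 = 285
Denominator: √[(22746 − 19881)(44442 − 43681)] = √[2865 × 761] = 1476.5720
r = 285 / 1476.5720 ≈ 0.193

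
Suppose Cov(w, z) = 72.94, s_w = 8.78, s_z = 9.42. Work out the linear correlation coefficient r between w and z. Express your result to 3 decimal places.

0.882

r = Cov(w,z) / (s_w · s_z) = 72.94 / (8.78 × 9.42)
  = 72.94 / 82.7076 ≈ 0.882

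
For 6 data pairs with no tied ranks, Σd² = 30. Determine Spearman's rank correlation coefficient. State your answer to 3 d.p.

0.143

ρ = 1 − 6Σd² / [n(n²−1)] = 1 − 6×30 / (6×35)
  = 1 − 180/210 = 1 − 0.8571 ≈ 0.143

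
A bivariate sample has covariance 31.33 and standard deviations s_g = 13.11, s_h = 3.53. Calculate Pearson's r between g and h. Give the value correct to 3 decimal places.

0.677

r = Cov(g,h) / (s_g · s_h) = 31.33 / (13.11 × 3.53)
  = 31.33 / 46.2783 ≈ 0.677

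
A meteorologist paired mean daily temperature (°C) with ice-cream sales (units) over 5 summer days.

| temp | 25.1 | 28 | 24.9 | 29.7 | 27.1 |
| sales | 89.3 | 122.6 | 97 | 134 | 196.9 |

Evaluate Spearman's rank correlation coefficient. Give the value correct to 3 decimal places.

0.600

Rank temp: 2, 4, 1, 5, 3
Rank sales: 1, 3, 2, 4, 5
d = rank(temp) − rank(sales): 1, 1, -1, 1, -2; Σd² = 8
ρ = 1 − 6Σd² / [n(n²−1)] = 1 − 6×8 / (5×24) = 1 − 48/120 ≈ 0.600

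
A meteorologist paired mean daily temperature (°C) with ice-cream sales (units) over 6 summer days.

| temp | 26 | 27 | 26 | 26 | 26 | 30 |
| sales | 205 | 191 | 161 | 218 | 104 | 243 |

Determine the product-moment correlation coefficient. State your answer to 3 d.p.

0.581

n = 6, Σx = 161, Σy = 1122, Σx² = 4333, Σy² = 221816, Σxy = 30335
nΣxy − ΣxΣy = 182010 − 180642 = 1368
nΣx² − (Σx)² = 25998 − 25921 = 77; nΣy² − (Σy)² = 1330896 − 1258884 = 72012
r = 1368 / √(77 × 72012) = 1368 / 2354.7662 ≈ 0.581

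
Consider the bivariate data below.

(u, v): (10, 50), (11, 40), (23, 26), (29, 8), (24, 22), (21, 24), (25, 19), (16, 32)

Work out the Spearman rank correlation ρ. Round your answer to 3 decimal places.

-0.976

Rank u: 1, 2, 5, 8, 6, 4, 7, 3
Rank v: 8, 7, 5, 1, 3, 4, 2, 6
d = rank(u) − rank(v): -7, -5, 0, 7, 3, 0, 5, -3; Σd² = 166
ρ = 1 − 6Σd² / [n(n²−1)] = 1 − 6×166 / (8×63) = 1 − 996/504 ≈ -0.976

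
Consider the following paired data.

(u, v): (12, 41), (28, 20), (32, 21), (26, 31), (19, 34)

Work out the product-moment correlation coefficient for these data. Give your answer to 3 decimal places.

n = 5, Σu = 117, Σv = 147, Σu² = 2989, Σv² = 4639, Σuv = 3176
nΣuv − ΣuΣv = 15880 − 17199 = -1319
nΣu² − (Σu)² = 14945 − 13689 = 1256; nΣv² − (Σv)² = 23195 − 21609 = 1586
r = -1319 / √(1256 × 1586) = -1319 / 1411.3880 ≈ -0.935

-0.935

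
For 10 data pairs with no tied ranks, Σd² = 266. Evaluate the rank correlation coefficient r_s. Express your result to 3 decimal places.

-0.612

ρ = 1 − 6Σd² / [n(n²−1)] = 1 − 6×266 / (10×99)
  = 1 − 1596/990 = 1 − 1.6121 ≈ -0.612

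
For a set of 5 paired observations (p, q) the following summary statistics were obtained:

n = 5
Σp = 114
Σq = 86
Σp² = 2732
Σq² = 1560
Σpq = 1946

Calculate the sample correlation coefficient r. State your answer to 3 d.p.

-0.143

r = (nΣpq − ΣpΣq) / √[(nΣp² − (Σp)²)(nΣq² − (Σq)²)]
Numerator: 5×1946 − 114×86 = -74
Denominator: √[(13660 − 12996)(7800 − 7396)] = √[664 × 404] = 517.9344
r = -74 / 517.9344 ≈ -0.143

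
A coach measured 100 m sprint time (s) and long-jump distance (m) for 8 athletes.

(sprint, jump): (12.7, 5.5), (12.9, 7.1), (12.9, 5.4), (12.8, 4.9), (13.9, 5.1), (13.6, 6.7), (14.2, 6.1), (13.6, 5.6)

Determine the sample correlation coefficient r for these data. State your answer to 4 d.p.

0.1070

n = 8, Σx = 106.6, Σy = 46.4, Σx² = 1422.72, Σy² = 273.3, Σxy = 618.61
nΣxy − ΣxΣy = 4948.88 − 4946.24 = 2.64
nΣx² − (Σx)² = 11381.76 − 11363.56 = 18.2; nΣy² − (Σy)² = 2186.4 − 2152.96 = 33.44
r = 2.64 / √(18.2 × 33.44) = 2.64 / 24.6700 ≈ 0.1070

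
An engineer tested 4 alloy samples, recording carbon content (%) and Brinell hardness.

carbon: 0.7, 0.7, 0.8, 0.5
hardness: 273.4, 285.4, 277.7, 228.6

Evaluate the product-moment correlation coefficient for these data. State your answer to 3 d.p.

0.898

n = 4, Σx = 2.7, Σy = 1065.1, Σx² = 1.87, Σy² = 285575.97, Σxy = 727.62
nΣxy − ΣxΣy = 2910.48 − 2875.77 = 34.71
nΣx² − (Σx)² = 7.48 − 7.29 = 0.19; nΣy² − (Σy)² = 1142303.88 − 1134438.01 = 7865.87
r = 34.71 / √(0.19 × 7865.87) = 34.71 / 38.6590 ≈ 0.898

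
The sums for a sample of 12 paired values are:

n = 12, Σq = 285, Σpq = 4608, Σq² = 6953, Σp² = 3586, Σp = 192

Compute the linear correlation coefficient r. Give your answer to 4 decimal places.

0.1560

r = (nΣpq − ΣpΣq) / √[(nΣp² − (Σp)²)(nΣq² − (Σq)²)]
Numerator: 12×4608 − 192×285 = 576
Denominator: √[(43032 − 36864)(83436 − 81225)] = √[6168 × 2211] = 3692.8915
r = 576 / 3692.8915 ≈ 0.1560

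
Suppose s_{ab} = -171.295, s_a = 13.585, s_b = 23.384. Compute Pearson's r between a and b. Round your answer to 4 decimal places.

-0.5392

r = Cov(a,b) / (s_a · s_b) = -171.295 / (13.585 × 23.384)
  = -171.295 / 317.6716 ≈ -0.5392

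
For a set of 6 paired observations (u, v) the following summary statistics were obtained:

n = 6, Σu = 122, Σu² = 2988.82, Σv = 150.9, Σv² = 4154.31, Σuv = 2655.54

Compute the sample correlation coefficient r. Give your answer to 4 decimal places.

r = (nΣuv − ΣuΣv) / √[(nΣu² − (Σu)²)(nΣv² − (Σv)²)]
Numerator: 6×2655.54 − 122×150.9 = -2476.56
Denominator: √[(17932.92 − 14884)(24925.86 − 22770.81)] = √[3048.92 × 2155.05] = 2563.3133
r = -2476.56 / 2563.3133 ≈ -0.9662

-0.9662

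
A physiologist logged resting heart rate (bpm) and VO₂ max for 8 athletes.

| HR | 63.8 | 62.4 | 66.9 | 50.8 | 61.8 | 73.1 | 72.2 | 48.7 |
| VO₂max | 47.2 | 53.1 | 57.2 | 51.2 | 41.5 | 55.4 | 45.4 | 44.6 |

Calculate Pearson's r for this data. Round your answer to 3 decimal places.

0.305

n = 8, Σx = 499.7, Σy = 395.6, Σx² = 31767.83, Σy² = 19782.46, Σxy = 24816.78
nΣxy − ΣxΣy = 198534.24 − 197681.32 = 852.92
nΣx² − (Σx)² = 254142.64 − 249700.09 = 4442.55; nΣy² − (Σy)² = 158259.68 − 156499.36 = 1760.32
r = 852.92 / √(4442.55 × 1760.32) = 852.92 / 2796.4816 ≈ 0.305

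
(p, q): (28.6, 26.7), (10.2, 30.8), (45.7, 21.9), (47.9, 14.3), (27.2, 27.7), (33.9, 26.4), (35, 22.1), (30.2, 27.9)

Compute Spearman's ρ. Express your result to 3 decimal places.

Rank p: 3, 1, 7, 8, 2, 5, 6, 4
Rank q: 5, 8, 2, 1, 6, 4, 3, 7
d = rank(p) − rank(q): -2, -7, 5, 7, -4, 1, 3, -3; Σd² = 162
ρ = 1 − 6Σd² / [n(n²−1)] = 1 − 6×162 / (8×63) = 1 − 972/504 ≈ -0.929

-0.929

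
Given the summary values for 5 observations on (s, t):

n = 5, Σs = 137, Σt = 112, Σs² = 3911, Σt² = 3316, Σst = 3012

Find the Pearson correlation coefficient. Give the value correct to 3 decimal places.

r = (nΣst − ΣsΣt) / √[(nΣs² − (Σs)²)(nΣt² − (Σt)²)]
Numerator: 5×3012 − 137×112 = -284
Denominator: √[(19555 − 18769)(16580 − 12544)] = √[786 × 4036] = 1781.0940
r = -284 / 1781.0940 ≈ -0.159

-0.159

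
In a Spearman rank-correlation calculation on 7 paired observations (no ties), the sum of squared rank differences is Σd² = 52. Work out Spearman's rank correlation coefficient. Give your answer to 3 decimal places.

ρ = 1 − 6Σd² / [n(n²−1)] = 1 − 6×52 / (7×48)
  = 1 − 312/336 = 1 − 0.9286 ≈ 0.071

0.071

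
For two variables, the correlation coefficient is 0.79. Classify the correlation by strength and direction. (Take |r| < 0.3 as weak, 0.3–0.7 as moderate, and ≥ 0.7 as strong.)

r = 0.79 > 0 so the relationship is positive.
|r| = 0.79, which falls in the strong range.

strong positive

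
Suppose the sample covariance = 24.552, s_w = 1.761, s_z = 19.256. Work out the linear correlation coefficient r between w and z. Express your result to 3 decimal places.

0.724

r = Cov(w,z) / (s_w · s_z) = 24.552 / (1.761 × 19.256)
  = 24.552 / 33.9098 ≈ 0.724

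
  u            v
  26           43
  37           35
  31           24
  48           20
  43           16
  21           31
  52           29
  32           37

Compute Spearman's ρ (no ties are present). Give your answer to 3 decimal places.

Rank u: 2, 5, 3, 7, 6, 1, 8, 4
Rank v: 8, 6, 3, 2, 1, 5, 4, 7
d = rank(u) − rank(v): -6, -1, 0, 5, 5, -4, 4, -3; Σd² = 128
ρ = 1 − 6Σd² / [n(n²−1)] = 1 − 6×128 / (8×63) = 1 − 768/504 ≈ -0.524

-0.524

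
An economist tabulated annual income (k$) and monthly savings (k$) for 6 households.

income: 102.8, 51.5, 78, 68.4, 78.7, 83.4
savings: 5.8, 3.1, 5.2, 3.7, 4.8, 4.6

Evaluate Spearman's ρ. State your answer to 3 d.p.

Rank income: 6, 1, 3, 2, 4, 5
Rank savings: 6, 1, 5, 2, 4, 3
d = rank(income) − rank(savings): 0, 0, -2, 0, 0, 2; Σd² = 8
ρ = 1 − 6Σd² / [n(n²−1)] = 1 − 6×8 / (6×35) = 1 − 48/210 ≈ 0.771

0.771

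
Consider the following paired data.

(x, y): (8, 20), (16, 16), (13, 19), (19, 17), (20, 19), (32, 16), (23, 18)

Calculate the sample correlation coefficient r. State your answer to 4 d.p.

n = 7, Σx = 131, Σy = 125, Σx² = 2803, Σy² = 2247, Σxy = 2292
nΣxy − ΣxΣy = 16044 − 16375 = -331
nΣx² − (Σx)² = 19621 − 17161 = 2460; nΣy² − (Σy)² = 15729 − 15625 = 104
r = -331 / √(2460 × 104) = -331 / 505.8063 ≈ -0.6544

-0.6544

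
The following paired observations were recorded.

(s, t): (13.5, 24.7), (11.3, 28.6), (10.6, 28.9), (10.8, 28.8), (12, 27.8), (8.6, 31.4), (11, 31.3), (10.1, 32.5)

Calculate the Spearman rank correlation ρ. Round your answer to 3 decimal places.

-0.905

Rank s: 8, 6, 3, 4, 7, 1, 5, 2
Rank t: 1, 3, 5, 4, 2, 7, 6, 8
d = rank(s) − rank(t): 7, 3, -2, 0, 5, -6, -1, -6; Σd² = 160
ρ = 1 − 6Σd² / [n(n²−1)] = 1 − 6×160 / (8×63) = 1 − 960/504 ≈ -0.905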